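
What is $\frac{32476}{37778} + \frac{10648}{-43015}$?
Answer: $\frac{497347498}{812510335} \approx 0.61211$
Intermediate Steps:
$\frac{32476}{37778} + \frac{10648}{-43015} = 32476 \cdot \frac{1}{37778} + 10648 \left(- \frac{1}{43015}\right) = \frac{16238}{18889} - \frac{10648}{43015} = \frac{497347498}{812510335}$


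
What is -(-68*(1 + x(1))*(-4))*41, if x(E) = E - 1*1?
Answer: -11152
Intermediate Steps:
x(E) = -1 + E (x(E) = E - 1 = -1 + E)
-(-68*(1 + x(1))*(-4))*41 = -(-68*(1 + (-1 + 1))*(-4))*41 = -(-68*(1 + 0)*(-4))*41 = -(-68*(-4))*41 = -272*41 = -1*11152 = -11152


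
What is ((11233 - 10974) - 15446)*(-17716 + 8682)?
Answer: 137199358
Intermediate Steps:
((11233 - 10974) - 15446)*(-17716 + 8682) = (259 - 15446)*(-9034) = -15187*(-9034) = 137199358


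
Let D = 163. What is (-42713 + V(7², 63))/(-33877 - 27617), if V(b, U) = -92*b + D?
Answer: 7843/10249 ≈ 0.76525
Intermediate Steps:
V(b, U) = 163 - 92*b (V(b, U) = -92*b + 163 = 163 - 92*b)
(-42713 + V(7², 63))/(-33877 - 27617) = (-42713 + (163 - 92*7²))/(-33877 - 27617) = (-42713 + (163 - 92*49))/(-61494) = (-42713 + (163 - 4508))*(-1/61494) = (-42713 - 4345)*(-1/61494) = -47058*(-1/61494) = 7843/10249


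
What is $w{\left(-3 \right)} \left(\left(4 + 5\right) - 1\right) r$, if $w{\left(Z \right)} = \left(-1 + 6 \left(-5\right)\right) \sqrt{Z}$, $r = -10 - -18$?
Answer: $- 1984 i \sqrt{3} \approx - 3436.4 i$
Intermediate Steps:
$r = 8$ ($r = -10 + 18 = 8$)
$w{\left(Z \right)} = - 31 \sqrt{Z}$ ($w{\left(Z \right)} = \left(-1 - 30\right) \sqrt{Z} = - 31 \sqrt{Z}$)
$w{\left(-3 \right)} \left(\left(4 + 5\right) - 1\right) r = - 31 \sqrt{-3} \left(\left(4 + 5\right) - 1\right) 8 = - 31 i \sqrt{3} \left(9 - 1\right) 8 = - 31 i \sqrt{3} \cdot 8 \cdot 8 = - 248 i \sqrt{3} \cdot 8 = - 1984 i \sqrt{3}$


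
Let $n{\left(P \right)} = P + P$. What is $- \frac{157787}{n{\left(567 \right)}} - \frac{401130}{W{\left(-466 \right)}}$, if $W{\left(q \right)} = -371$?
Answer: $\frac{56620349}{60102} \approx 942.07$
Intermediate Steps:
$n{\left(P \right)} = 2 P$
$- \frac{157787}{n{\left(567 \right)}} - \frac{401130}{W{\left(-466 \right)}} = - \frac{157787}{2 \cdot 567} - \frac{401130}{-371} = - \frac{157787}{1134} - - \frac{401130}{371} = \left(-157787\right) \frac{1}{1134} + \frac{401130}{371} = - \frac{22541}{162} + \frac{401130}{371} = \frac{56620349}{60102}$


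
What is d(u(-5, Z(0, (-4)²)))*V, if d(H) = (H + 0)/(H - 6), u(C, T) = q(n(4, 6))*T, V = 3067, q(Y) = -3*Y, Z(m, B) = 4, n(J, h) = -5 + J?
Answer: 6134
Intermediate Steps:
u(C, T) = 3*T (u(C, T) = (-3*(-5 + 4))*T = (-3*(-1))*T = 3*T)
d(H) = H/(-6 + H)
d(u(-5, Z(0, (-4)²)))*V = ((3*4)/(-6 + 3*4))*3067 = (12/(-6 + 12))*3067 = (12/6)*3067 = (12*(⅙))*3067 = 2*3067 = 6134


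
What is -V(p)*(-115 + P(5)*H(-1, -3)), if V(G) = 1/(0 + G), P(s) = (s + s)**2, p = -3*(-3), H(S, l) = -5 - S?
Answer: 515/9 ≈ 57.222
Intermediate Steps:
p = 9
P(s) = 4*s**2 (P(s) = (2*s)**2 = 4*s**2)
V(G) = 1/G
-V(p)*(-115 + P(5)*H(-1, -3)) = -(-115 + (4*5**2)*(-5 - 1*(-1)))/9 = -(-115 + (4*25)*(-5 + 1))/9 = -(-115 + 100*(-4))/9 = -(-115 - 400)/9 = -(-515)/9 = -1*(-515/9) = 515/9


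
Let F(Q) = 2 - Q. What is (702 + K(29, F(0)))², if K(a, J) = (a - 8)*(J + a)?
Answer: 1830609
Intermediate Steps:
K(a, J) = (-8 + a)*(J + a)
(702 + K(29, F(0)))² = (702 + (29² - 8*(2 - 1*0) - 8*29 + (2 - 1*0)*29))² = (702 + (841 - 8*(2 + 0) - 232 + (2 + 0)*29))² = (702 + (841 - 8*2 - 232 + 2*29))² = (702 + (841 - 16 - 232 + 58))² = (702 + 651)² = 1353² = 1830609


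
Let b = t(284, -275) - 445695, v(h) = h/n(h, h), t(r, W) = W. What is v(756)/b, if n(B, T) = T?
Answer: -1/445970 ≈ -2.2423e-6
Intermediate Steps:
v(h) = 1 (v(h) = h/h = 1)
b = -445970 (b = -275 - 445695 = -445970)
v(756)/b = 1/(-445970) = 1*(-1/445970) = -1/445970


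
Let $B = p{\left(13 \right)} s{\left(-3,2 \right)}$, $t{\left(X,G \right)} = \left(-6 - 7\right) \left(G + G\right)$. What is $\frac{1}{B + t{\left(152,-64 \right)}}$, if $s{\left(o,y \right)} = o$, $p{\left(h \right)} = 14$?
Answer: $\frac{1}{1622} \approx 0.00061652$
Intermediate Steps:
$t{\left(X,G \right)} = - 26 G$ ($t{\left(X,G \right)} = - 13 \cdot 2 G = - 26 G$)
$B = -42$ ($B = 14 \left(-3\right) = -42$)
$\frac{1}{B + t{\left(152,-64 \right)}} = \frac{1}{-42 - -1664} = \frac{1}{-42 + 1664} = \frac{1}{1622}$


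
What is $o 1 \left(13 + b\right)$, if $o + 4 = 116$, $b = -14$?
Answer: $-112$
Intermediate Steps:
$o = 112$ ($o = -4 + 116 = 112$)
$o 1 \left(13 + b\right) = 112 \cdot 1 \left(13 - 14\right) = 112 \cdot 1 \left(-1\right) = 112 \left(-1\right) = -112$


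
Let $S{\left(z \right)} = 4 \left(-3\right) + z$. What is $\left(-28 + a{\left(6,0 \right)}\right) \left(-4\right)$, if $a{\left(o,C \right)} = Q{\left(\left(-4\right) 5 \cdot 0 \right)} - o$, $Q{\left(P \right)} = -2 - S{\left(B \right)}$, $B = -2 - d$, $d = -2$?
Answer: $96$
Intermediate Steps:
$B = 0$ ($B = -2 - -2 = -2 + 2 = 0$)
$S{\left(z \right)} = -12 + z$
$Q{\left(P \right)} = 10$ ($Q{\left(P \right)} = -2 - \left(-12 + 0\right) = -2 - -12 = -2 + 12 = 10$)
$a{\left(o,C \right)} = 10 - o$
$\left(-28 + a{\left(6,0 \right)}\right) \left(-4\right) = \left(-28 + \left(10 - 6\right)\right) \left(-4\right) = \left(-28 + 4\right) \left(-4\right) = \left(-24\right) \left(-4\right) = 96$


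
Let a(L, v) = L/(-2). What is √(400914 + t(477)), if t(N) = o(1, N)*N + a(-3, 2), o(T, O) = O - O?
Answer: √1603662/2 ≈ 633.18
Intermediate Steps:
o(T, O) = 0
a(L, v) = -L/2 (a(L, v) = L*(-½) = -L/2)
t(N) = 3/2 (t(N) = 0*N - ½*(-3) = 0 + 3/2 = 3/2)
√(400914 + t(477)) = √(400914 + 3/2) = √(801831/2) = √1603662/2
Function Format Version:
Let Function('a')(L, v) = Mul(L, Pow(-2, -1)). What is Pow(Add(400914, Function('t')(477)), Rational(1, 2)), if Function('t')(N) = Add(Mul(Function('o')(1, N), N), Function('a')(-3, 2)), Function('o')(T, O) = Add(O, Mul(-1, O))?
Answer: Mul(Rational(1, 2), Pow(1603662, Rational(1, 2))) ≈ 633.18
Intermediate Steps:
Function('o')(T, O) = 0
Function('a')(L, v) = Mul(Rational(-1, 2), L) (Function('a')(L, v) = Mul(L, Rational(-1, 2)) = Mul(Rational(-1, 2), L))
Function('t')(N) = Rational(3, 2) (Function('t')(N) = Add(Mul(0, N), Mul(Rational(-1, 2), -3)) = Add(0, Rational(3, 2)) = Rational(3, 2))
Pow(Add(400914, Function('t')(477)), Rational(1, 2)) = Pow(Add(400914, Rational(3, 2)), Rational(1, 2)) = Pow(Rational(801831, 2), Rational(1, 2)) = Mul(Rational(1, 2), Pow(1603662, Rational(1, 2)))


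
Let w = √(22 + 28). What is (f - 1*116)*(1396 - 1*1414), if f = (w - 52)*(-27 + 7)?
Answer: -16632 + 1800*√2 ≈ -14086.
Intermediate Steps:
w = 5*√2 (w = √50 = 5*√2 ≈ 7.0711)
f = 1040 - 100*√2 (f = (5*√2 - 52)*(-27 + 7) = (-52 + 5*√2)*(-20) = 1040 - 100*√2 ≈ 898.58)
(f - 1*116)*(1396 - 1*1414) = ((1040 - 100*√2) - 1*116)*(1396 - 1*1414) = ((1040 - 100*√2) - 116)*(1396 - 1414) = (924 - 100*√2)*(-18) = -16632 + 1800*√2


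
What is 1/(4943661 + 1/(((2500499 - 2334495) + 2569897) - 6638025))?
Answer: 3902124/19290778235963 ≈ 2.0228e-7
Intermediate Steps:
1/(4943661 + 1/(((2500499 - 2334495) + 2569897) - 6638025)) = 1/(4943661 + 1/((166004 + 2569897) - 6638025)) = 1/(4943661 + 1/(2735901 - 6638025)) = 1/(4943661 + 1/(-3902124)) = 1/(4943661 - 1/3902124) = 1/(19290778235963/3902124) = 3902124/19290778235963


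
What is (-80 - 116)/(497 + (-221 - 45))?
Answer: -28/33 ≈ -0.84848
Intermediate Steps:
(-80 - 116)/(497 + (-221 - 45)) = -196/(497 - 266) = -196/231 = -196*1/231 = -28/33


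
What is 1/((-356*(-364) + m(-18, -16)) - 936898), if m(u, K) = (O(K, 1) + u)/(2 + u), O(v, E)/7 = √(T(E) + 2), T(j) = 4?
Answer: -103336048/83424522001871 + 56*√6/83424522001871 ≈ -1.2387e-6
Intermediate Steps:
O(v, E) = 7*√6 (O(v, E) = 7*√(4 + 2) = 7*√6)
m(u, K) = (u + 7*√6)/(2 + u) (m(u, K) = (7*√6 + u)/(2 + u) = (u + 7*√6)/(2 + u))
1/((-356*(-364) + m(-18, -16)) - 936898) = 1/((-356*(-364) + (-18 + 7*√6)/(2 - 18)) - 936898) = 1/((129584 + (-18 + 7*√6)/(-16)) - 936898) = 1/((129584 - (-18 + 7*√6)/16) - 936898) = 1/((129584 + (9/8 - 7*√6/16)) - 936898) = 1/((1036681/8 - 7*√6/16) - 936898) = 1/(-6458503/8 - 7*√6/16)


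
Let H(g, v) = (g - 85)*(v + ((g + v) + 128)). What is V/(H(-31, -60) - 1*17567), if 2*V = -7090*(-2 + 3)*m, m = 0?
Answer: 0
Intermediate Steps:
H(g, v) = (-85 + g)*(128 + g + 2*v) (H(g, v) = (-85 + g)*(v + (128 + g + v)) = (-85 + g)*(128 + g + 2*v))
V = 0 (V = (-7090*(-2 + 3)*0)/2 = (-7090*0)/2 = (½)*0 = 0)
V/(H(-31, -60) - 1*17567) = 0/((-10880 + (-31)² - 170*(-60) + 43*(-31) + 2*(-31)*(-60)) - 1*17567) = 0/((-10880 + 961 + 10200 - 1333 + 3720) - 17567) = 0/(2668 - 17567) = 0/(-14899) = 0*(-1/14899) = 0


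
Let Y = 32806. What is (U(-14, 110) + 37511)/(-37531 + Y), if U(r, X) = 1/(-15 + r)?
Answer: -362606/45675 ≈ -7.9388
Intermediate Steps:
(U(-14, 110) + 37511)/(-37531 + Y) = (1/(-15 - 14) + 37511)/(-37531 + 32806) = (1/(-29) + 37511)/(-4725) = (-1/29 + 37511)*(-1/4725) = (1087818/29)*(-1/4725) = -362606/45675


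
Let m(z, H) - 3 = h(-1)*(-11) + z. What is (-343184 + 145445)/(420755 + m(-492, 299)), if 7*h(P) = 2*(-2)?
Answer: -1384173/2941906 ≈ -0.47050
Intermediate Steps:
h(P) = -4/7 (h(P) = (2*(-2))/7 = (⅐)*(-4) = -4/7)
m(z, H) = 65/7 + z (m(z, H) = 3 + (-4/7*(-11) + z) = 3 + (44/7 + z) = 65/7 + z)
(-343184 + 145445)/(420755 + m(-492, 299)) = (-343184 + 145445)/(420755 + (65/7 - 492)) = -197739/(420755 - 3379/7) = -197739/2941906/7 = -197739*7/2941906 = -1384173/2941906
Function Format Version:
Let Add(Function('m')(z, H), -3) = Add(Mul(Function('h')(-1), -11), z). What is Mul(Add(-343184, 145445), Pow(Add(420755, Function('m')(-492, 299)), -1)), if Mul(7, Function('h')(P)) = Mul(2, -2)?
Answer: Rational(-1384173, 2941906) ≈ -0.47050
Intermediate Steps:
Function('h')(P) = Rational(-4, 7) (Function('h')(P) = Mul(Rational(1, 7), Mul(2, -2)) = Mul(Rational(1, 7), -4) = Rational(-4, 7))
Function('m')(z, H) = Add(Rational(65, 7), z) (Function('m')(z, H) = Add(3, Add(Mul(Rational(-4, 7), -11), z)) = Add(3, Add(Rational(44, 7), z)) = Add(Rational(65, 7), z))
Mul(Add(-343184, 145445), Pow(Add(420755, Function('m')(-492, 299)), -1)) = Mul(Add(-343184, 145445), Pow(Add(420755, Add(Rational(65, 7), -492)), -1)) = Mul(-197739, Pow(Add(420755, Rational(-3379, 7)), -1)) = Mul(-197739, Pow(Rational(2941906, 7), -1)) = Mul(-197739, Rational(7, 2941906)) = Rational(-1384173, 2941906)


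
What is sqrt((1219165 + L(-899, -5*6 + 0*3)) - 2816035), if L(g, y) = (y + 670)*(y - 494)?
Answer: I*sqrt(1932230) ≈ 1390.0*I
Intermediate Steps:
L(g, y) = (-494 + y)*(670 + y) (L(g, y) = (670 + y)*(-494 + y) = (-494 + y)*(670 + y))
sqrt((1219165 + L(-899, -5*6 + 0*3)) - 2816035) = sqrt((1219165 + (-330980 + (-5*6 + 0*3)**2 + 176*(-5*6 + 0*3))) - 2816035) = sqrt((1219165 + (-330980 + (-30 + 0)**2 + 176*(-30 + 0))) - 2816035) = sqrt((1219165 + (-330980 + (-30)**2 + 176*(-30))) - 2816035) = sqrt((1219165 + (-330980 + 900 - 5280)) - 2816035) = sqrt((1219165 - 335360) - 2816035) = sqrt(883805 - 2816035) = sqrt(-1932230) = I*sqrt(1932230)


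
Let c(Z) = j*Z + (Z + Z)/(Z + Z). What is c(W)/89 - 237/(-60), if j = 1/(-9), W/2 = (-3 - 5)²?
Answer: 60899/16020 ≈ 3.8014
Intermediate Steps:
W = 128 (W = 2*(-3 - 5)² = 2*(-8)² = 2*64 = 128)
j = -⅑ ≈ -0.11111
c(Z) = 1 - Z/9 (c(Z) = -Z/9 + (Z + Z)/(Z + Z) = -Z/9 + (2*Z)/((2*Z)) = -Z/9 + (2*Z)*(1/(2*Z)) = -Z/9 + 1 = 1 - Z/9)
c(W)/89 - 237/(-60) = (1 - ⅑*128)/89 - 237/(-60) = (1 - 128/9)*(1/89) - 237*(-1/60) = -119/9*1/89 + 79/20 = -119/801 + 79/20 = 60899/16020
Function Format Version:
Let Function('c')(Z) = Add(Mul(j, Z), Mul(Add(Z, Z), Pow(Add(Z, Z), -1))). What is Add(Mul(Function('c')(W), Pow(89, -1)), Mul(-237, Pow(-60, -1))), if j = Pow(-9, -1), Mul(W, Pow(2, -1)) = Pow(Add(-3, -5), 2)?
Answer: Rational(60899, 16020) ≈ 3.8014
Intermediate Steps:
W = 128 (W = Mul(2, Pow(Add(-3, -5), 2)) = Mul(2, Pow(-8, 2)) = Mul(2, 64) = 128)
j = Rational(-1, 9) ≈ -0.11111
Function('c')(Z) = Add(1, Mul(Rational(-1, 9), Z)) (Function('c')(Z) = Add(Mul(Rational(-1, 9), Z), Mul(Add(Z, Z), Pow(Add(Z, Z), -1))) = Add(Mul(Rational(-1, 9), Z), Mul(Mul(2, Z), Pow(Mul(2, Z), -1))) = Add(Mul(Rational(-1, 9), Z), Mul(Mul(2, Z), Mul(Rational(1, 2), Pow(Z, -1)))) = Add(Mul(Rational(-1, 9), Z), 1) = Add(1, Mul(Rational(-1, 9), Z)))
Add(Mul(Function('c')(W), Pow(89, -1)), Mul(-237, Pow(-60, -1))) = Add(Mul(Add(1, Mul(Rational(-1, 9), 128)), Pow(89, -1)), Mul(-237, Pow(-60, -1))) = Add(Mul(Add(1, Rational(-128, 9)), Rational(1, 89)), Mul(-237, Rational(-1, 60))) = Add(Mul(Rational(-119, 9), Rational(1, 89)), Rational(79, 20)) = Add(Rational(-119, 801), Rational(79, 20)) = Rational(60899, 16020)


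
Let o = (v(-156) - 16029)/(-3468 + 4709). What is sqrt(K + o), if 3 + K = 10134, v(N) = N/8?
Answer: sqrt(62330577690)/2482 ≈ 100.59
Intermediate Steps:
v(N) = N/8 (v(N) = N*(1/8) = N/8)
K = 10131 (K = -3 + 10134 = 10131)
o = -32097/2482 (o = ((1/8)*(-156) - 16029)/(-3468 + 4709) = (-39/2 - 16029)/1241 = -32097/2*1/1241 = -32097/2482 ≈ -12.932)
sqrt(K + o) = sqrt(10131 - 32097/2482) = sqrt(25113045/2482) = sqrt(62330577690)/2482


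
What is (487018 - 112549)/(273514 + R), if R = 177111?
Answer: 374469/450625 ≈ 0.83100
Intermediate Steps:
(487018 - 112549)/(273514 + R) = (487018 - 112549)/(273514 + 177111) = 374469/450625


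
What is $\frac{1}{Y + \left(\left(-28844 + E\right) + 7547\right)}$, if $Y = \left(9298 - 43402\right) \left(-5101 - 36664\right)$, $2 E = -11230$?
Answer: $\frac{1}{1424326648} \approx 7.0209 \cdot 10^{-10}$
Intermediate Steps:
$E = -5615$ ($E = \frac{1}{2} \left(-11230\right) = -5615$)
$Y = 1424353560$ ($Y = \left(-34104\right) \left(-41765\right) = 1424353560$)
$\frac{1}{Y + \left(\left(-28844 + E\right) + 7547\right)} = \frac{1}{1424353560 + \left(\left(-28844 - 5615\right) + 7547\right)} = \frac{1}{1424353560 + \left(-34459 + 7547\right)} = \frac{1}{1424353560 - 26912} = \frac{1}{1424326648}$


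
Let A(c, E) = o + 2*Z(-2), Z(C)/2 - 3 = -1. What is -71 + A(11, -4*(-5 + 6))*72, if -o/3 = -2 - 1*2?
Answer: 1369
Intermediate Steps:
Z(C) = 4 (Z(C) = 6 + 2*(-1) = 6 - 2 = 4)
o = 12 (o = -3*(-2 - 1*2) = -3*(-2 - 2) = -3*(-4) = 12)
A(c, E) = 20 (A(c, E) = 12 + 2*4 = 12 + 8 = 20)
-71 + A(11, -4*(-5 + 6))*72 = -71 + 20*72 = -71 + 1440 = 1369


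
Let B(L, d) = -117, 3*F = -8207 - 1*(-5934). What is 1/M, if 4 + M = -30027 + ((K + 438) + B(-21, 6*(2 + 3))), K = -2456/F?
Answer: -2273/67523462 ≈ -3.3662e-5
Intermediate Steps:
F = -2273/3 (F = (-8207 - 1*(-5934))/3 = (-8207 + 5934)/3 = (1/3)*(-2273) = -2273/3 ≈ -757.67)
K = 7368/2273 (K = -2456/(-2273/3) = -2456*(-3/2273) = 7368/2273 ≈ 3.2415)
M = -67523462/2273 (M = -4 + (-30027 + ((7368/2273 + 438) - 117)) = -4 + (-30027 + (1002942/2273 - 117)) = -4 + (-30027 + 737001/2273) = -4 - 67514370/2273 = -67523462/2273 ≈ -29707.)
1/M = 1/(-67523462/2273) = -2273/67523462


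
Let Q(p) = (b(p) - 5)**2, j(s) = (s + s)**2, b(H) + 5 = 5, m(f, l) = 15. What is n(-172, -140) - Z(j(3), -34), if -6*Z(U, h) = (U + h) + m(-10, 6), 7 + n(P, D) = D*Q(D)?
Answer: -21025/6 ≈ -3504.2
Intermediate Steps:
b(H) = 0 (b(H) = -5 + 5 = 0)
j(s) = 4*s**2 (j(s) = (2*s)**2 = 4*s**2)
Q(p) = 25 (Q(p) = (0 - 5)**2 = (-5)**2 = 25)
n(P, D) = -7 + 25*D (n(P, D) = -7 + D*25 = -7 + 25*D)
Z(U, h) = -5/2 - U/6 - h/6 (Z(U, h) = -((U + h) + 15)/6 = -(15 + U + h)/6 = -5/2 - U/6 - h/6)
n(-172, -140) - Z(j(3), -34) = (-7 + 25*(-140)) - (-5/2 - 2*3**2/3 - 1/6*(-34)) = (-7 - 3500) - (-5/2 - 2*9/3 + 17/3) = -3507 - (-5/2 - 1/6*36 + 17/3) = -3507 - (-5/2 - 6 + 17/3) = -3507 - 1*(-17/6) = -3507 + 17/6 = -21025/6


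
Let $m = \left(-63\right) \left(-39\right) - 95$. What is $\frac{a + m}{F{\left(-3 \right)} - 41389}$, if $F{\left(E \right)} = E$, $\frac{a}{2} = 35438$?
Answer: $- \frac{36619}{20696} \approx -1.7694$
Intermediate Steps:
$a = 70876$ ($a = 2 \cdot 35438 = 70876$)
$m = 2362$ ($m = 2457 - 95 = 2362$)
$\frac{a + m}{F{\left(-3 \right)} - 41389} = \frac{70876 + 2362}{-3 - 41389} = \frac{73238}{-41392} = 73238 \left(- \frac{1}{41392}\right) = - \frac{36619}{20696}$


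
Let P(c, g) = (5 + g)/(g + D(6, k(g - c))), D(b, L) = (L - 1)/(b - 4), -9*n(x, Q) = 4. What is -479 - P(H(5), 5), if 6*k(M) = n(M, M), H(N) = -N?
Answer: -115979/241 ≈ -481.24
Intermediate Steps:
n(x, Q) = -4/9 (n(x, Q) = -⅑*4 = -4/9)
k(M) = -2/27 (k(M) = (⅙)*(-4/9) = -2/27)
D(b, L) = (-1 + L)/(-4 + b)
P(c, g) = (5 + g)/(-29/54 + g) (P(c, g) = (5 + g)/(g + (-1 - 2/27)/(-4 + 6)) = (5 + g)/(g - 29/27/2) = (5 + g)/(g + (½)*(-29/27)) = (5 + g)/(g - 29/54) = (5 + g)/(-29/54 + g))
-479 - P(H(5), 5) = -479 - 54*(5 + 5)/(-29 + 54*5) = -479 - 54*10/(-29 + 270) = -479 - 54*10/241 = -479 - 1*540/241 = -479 - 540/241 = -115979/241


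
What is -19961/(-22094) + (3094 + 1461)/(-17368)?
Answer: 123022239/191864296 ≈ 0.64119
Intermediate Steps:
-19961/(-22094) + (3094 + 1461)/(-17368) = -19961*(-1/22094) + 4555*(-1/17368) = 19961/22094 - 4555/17368 = 123022239/191864296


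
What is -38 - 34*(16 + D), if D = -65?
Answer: 1628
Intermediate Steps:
-38 - 34*(16 + D) = -38 - 34*(16 - 65) = -38 - 34*(-49) = -38 + 1666 = 1628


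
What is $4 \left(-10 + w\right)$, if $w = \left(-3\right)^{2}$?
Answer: $-4$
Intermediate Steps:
$w = 9$
$4 \left(-10 + w\right) = 4 \left(-10 + 9\right) = 4 \left(-1\right) = -4$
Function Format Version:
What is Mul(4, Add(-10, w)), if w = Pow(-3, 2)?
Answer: -4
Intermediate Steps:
w = 9
Mul(4, Add(-10, w)) = Mul(4, Add(-10, 9)) = Mul(4, -1) = -4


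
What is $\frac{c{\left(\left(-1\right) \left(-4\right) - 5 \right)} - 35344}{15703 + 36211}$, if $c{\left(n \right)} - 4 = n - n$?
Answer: $- \frac{17670}{25957} \approx -0.68074$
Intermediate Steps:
$c{\left(n \right)} = 4$ ($c{\left(n \right)} = 4 + \left(n - n\right) = 4 + 0 = 4$)
$\frac{c{\left(\left(-1\right) \left(-4\right) - 5 \right)} - 35344}{15703 + 36211} = \frac{4 - 35344}{15703 + 36211} = - \frac{35340}{51914} = \left(-35340\right) \frac{1}{51914} = - \frac{17670}{25957}$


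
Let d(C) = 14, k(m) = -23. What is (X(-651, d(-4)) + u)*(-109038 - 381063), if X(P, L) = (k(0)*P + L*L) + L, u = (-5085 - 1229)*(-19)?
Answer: -66236660049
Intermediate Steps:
u = 119966 (u = -6314*(-19) = 119966)
X(P, L) = L + L² - 23*P (X(P, L) = (-23*P + L*L) + L = (-23*P + L²) + L = (L² - 23*P) + L = L + L² - 23*P)
(X(-651, d(-4)) + u)*(-109038 - 381063) = ((14 + 14² - 23*(-651)) + 119966)*(-109038 - 381063) = ((14 + 196 + 14973) + 119966)*(-490101) = (15183 + 119966)*(-490101) = 135149*(-490101) = -66236660049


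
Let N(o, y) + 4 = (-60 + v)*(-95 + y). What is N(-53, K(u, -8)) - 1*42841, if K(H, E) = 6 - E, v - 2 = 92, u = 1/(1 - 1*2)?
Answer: -45599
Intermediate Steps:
u = -1 (u = 1/(1 - 2) = 1/(-1) = -1)
v = 94 (v = 2 + 92 = 94)
N(o, y) = -3234 + 34*y (N(o, y) = -4 + (-60 + 94)*(-95 + y) = -4 + 34*(-95 + y) = -4 + (-3230 + 34*y) = -3234 + 34*y)
N(-53, K(u, -8)) - 1*42841 = (-3234 + 34*(6 - 1*(-8))) - 1*42841 = (-3234 + 34*(6 + 8)) - 42841 = (-3234 + 34*14) - 42841 = (-3234 + 476) - 42841 = -2758 - 42841 = -45599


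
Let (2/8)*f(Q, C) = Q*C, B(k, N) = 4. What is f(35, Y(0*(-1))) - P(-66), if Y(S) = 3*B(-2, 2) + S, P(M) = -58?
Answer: 1738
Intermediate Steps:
Y(S) = 12 + S (Y(S) = 3*4 + S = 12 + S)
f(Q, C) = 4*C*Q (f(Q, C) = 4*(Q*C) = 4*(C*Q) = 4*C*Q)
f(35, Y(0*(-1))) - P(-66) = 4*(12 + 0*(-1))*35 - 1*(-58) = 4*(12 + 0)*35 + 58 = 4*12*35 + 58 = 1680 + 58 = 1738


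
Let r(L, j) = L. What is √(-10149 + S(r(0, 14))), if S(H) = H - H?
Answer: I*√10149 ≈ 100.74*I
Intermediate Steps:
S(H) = 0
√(-10149 + S(r(0, 14))) = √(-10149 + 0) = √(-10149) = I*√10149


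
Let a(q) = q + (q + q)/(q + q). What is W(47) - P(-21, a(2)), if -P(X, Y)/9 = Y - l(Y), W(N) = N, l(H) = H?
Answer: 47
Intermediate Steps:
a(q) = 1 + q (a(q) = q + (2*q)/((2*q)) = q + (2*q)*(1/(2*q)) = q + 1 = 1 + q)
P(X, Y) = 0 (P(X, Y) = -9*(Y - Y) = -9*0 = 0)
W(47) - P(-21, a(2)) = 47 - 1*0 = 47 + 0 = 47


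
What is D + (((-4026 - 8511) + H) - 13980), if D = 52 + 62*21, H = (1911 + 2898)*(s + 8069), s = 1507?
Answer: 46025821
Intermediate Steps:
H = 46050984 (H = (1911 + 2898)*(1507 + 8069) = 4809*9576 = 46050984)
D = 1354 (D = 52 + 1302 = 1354)
D + (((-4026 - 8511) + H) - 13980) = 1354 + (((-4026 - 8511) + 46050984) - 13980) = 1354 + ((-12537 + 46050984) - 13980) = 1354 + (46038447 - 13980) = 1354 + 46024467 = 46025821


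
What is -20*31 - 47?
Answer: -667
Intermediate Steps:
-20*31 - 47 = -620 - 47 = -667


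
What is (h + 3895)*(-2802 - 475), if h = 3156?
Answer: -23106127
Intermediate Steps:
(h + 3895)*(-2802 - 475) = (3156 + 3895)*(-2802 - 475) = 7051*(-3277) = -23106127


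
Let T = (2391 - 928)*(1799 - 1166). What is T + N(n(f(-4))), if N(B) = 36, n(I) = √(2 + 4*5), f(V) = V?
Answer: 926115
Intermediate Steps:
n(I) = √22 (n(I) = √(2 + 20) = √22)
T = 926079 (T = 1463*633 = 926079)
T + N(n(f(-4))) = 926079 + 36 = 926115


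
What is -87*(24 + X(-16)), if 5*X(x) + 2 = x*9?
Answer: 2262/5 ≈ 452.40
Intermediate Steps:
X(x) = -⅖ + 9*x/5 (X(x) = -⅖ + (x*9)/5 = -⅖ + (9*x)/5 = -⅖ + 9*x/5)
-87*(24 + X(-16)) = -87*(24 + (-⅖ + (9/5)*(-16))) = -87*(24 + (-⅖ - 144/5)) = -87*(24 - 146/5) = -87*(-26/5) = 2262/5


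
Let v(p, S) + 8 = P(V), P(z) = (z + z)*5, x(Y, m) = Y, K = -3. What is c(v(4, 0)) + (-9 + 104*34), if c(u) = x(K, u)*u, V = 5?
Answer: 3401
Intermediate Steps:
P(z) = 10*z (P(z) = (2*z)*5 = 10*z)
v(p, S) = 42 (v(p, S) = -8 + 10*5 = -8 + 50 = 42)
c(u) = -3*u
c(v(4, 0)) + (-9 + 104*34) = -3*42 + (-9 + 104*34) = -126 + (-9 + 3536) = -126 + 3527 = 3401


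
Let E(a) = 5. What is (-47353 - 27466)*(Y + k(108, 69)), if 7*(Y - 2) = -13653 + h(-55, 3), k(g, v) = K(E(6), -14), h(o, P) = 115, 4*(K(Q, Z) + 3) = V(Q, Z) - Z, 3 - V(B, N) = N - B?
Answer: 144101394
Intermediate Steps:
V(B, N) = 3 + B - N (V(B, N) = 3 - (N - B) = 3 + (B - N) = 3 + B - N)
K(Q, Z) = -9/4 - Z/2 + Q/4 (K(Q, Z) = -3 + ((3 + Q - Z) - Z)/4 = -3 + (3 + Q - 2*Z)/4 = -3 + (¾ - Z/2 + Q/4) = -9/4 - Z/2 + Q/4)
k(g, v) = 6 (k(g, v) = -9/4 - ½*(-14) + (¼)*5 = -9/4 + 7 + 5/4 = 6)
Y = -1932 (Y = 2 + (-13653 + 115)/7 = 2 + (⅐)*(-13538) = 2 - 1934 = -1932)
(-47353 - 27466)*(Y + k(108, 69)) = (-47353 - 27466)*(-1932 + 6) = -74819*(-1926) = 144101394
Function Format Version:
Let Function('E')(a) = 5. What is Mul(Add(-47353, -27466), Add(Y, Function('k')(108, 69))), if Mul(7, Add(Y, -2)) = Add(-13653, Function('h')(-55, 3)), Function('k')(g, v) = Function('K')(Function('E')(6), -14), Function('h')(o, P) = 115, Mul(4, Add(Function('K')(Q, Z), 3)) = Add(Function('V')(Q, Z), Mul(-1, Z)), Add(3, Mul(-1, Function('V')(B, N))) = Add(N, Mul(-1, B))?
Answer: 144101394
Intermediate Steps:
Function('V')(B, N) = Add(3, B, Mul(-1, N)) (Function('V')(B, N) = Add(3, Mul(-1, Add(N, Mul(-1, B)))) = Add(3, Add(B, Mul(-1, N))) = Add(3, B, Mul(-1, N)))
Function('K')(Q, Z) = Add(Rational(-9, 4), Mul(Rational(-1, 2), Z), Mul(Rational(1, 4), Q)) (Function('K')(Q, Z) = Add(-3, Mul(Rational(1, 4), Add(Add(3, Q, Mul(-1, Z)), Mul(-1, Z)))) = Add(-3, Mul(Rational(1, 4), Add(3, Q, Mul(-2, Z)))) = Add(-3, Add(Rational(3, 4), Mul(Rational(-1, 2), Z), Mul(Rational(1, 4), Q))) = Add(Rational(-9, 4), Mul(Rational(-1, 2), Z), Mul(Rational(1, 4), Q)))
Function('k')(g, v) = 6 (Function('k')(g, v) = Add(Rational(-9, 4), Mul(Rational(-1, 2), -14), Mul(Rational(1, 4), 5)) = Add(Rational(-9, 4), 7, Rational(5, 4)) = 6)
Y = -1932 (Y = Add(2, Mul(Rational(1, 7), Add(-13653, 115))) = Add(2, Mul(Rational(1, 7), -13538)) = Add(2, -1934) = -1932)
Mul(Add(-47353, -27466), Add(Y, Function('k')(108, 69))) = Mul(Add(-47353, -27466), Add(-1932, 6)) = Mul(-74819, -1926) = 144101394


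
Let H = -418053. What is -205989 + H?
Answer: -624042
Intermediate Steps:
-205989 + H = -205989 - 418053 = -624042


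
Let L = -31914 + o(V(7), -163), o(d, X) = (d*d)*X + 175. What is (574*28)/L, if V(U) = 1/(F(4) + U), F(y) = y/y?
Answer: -1028608/2031459 ≈ -0.50634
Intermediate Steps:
F(y) = 1
V(U) = 1/(1 + U)
o(d, X) = 175 + X*d**2 (o(d, X) = d**2*X + 175 = X*d**2 + 175 = 175 + X*d**2)
L = -2031459/64 (L = -31914 + (175 - 163/(1 + 7)**2) = -31914 + (175 - 163*(1/8)**2) = -31914 + (175 - 163*1/64) = -31914 + (175 - 163/64) = -31914 + 11037/64 = -2031459/64 ≈ -31742.)
(574*28)/L = (574*28)/(-2031459/64) = 16072*(-64/2031459) = -1028608/2031459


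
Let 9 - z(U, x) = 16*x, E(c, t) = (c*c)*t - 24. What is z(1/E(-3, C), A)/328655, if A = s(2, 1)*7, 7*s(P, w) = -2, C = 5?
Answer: 41/328655 ≈ 0.00012475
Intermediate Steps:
E(c, t) = -24 + t*c² (E(c, t) = c²*t - 24 = t*c² - 24 = -24 + t*c²)
s(P, w) = -2/7 (s(P, w) = (⅐)*(-2) = -2/7)
A = -2 (A = -2/7*7 = -2)
z(U, x) = 9 - 16*x
z(1/E(-3, C), A)/328655 = (9 - 16*(-2))/328655 = (9 + 32)*(1/328655) = 41*(1/328655) = 41/328655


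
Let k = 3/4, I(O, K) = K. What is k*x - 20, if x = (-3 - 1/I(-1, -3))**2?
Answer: -44/3 ≈ -14.667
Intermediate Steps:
k = 3/4 (k = 3*(1/4) = 3/4 ≈ 0.75000)
x = 64/9 (x = (-3 - 1/(-3))**2 = (-3 - 1*(-1/3))**2 = (-3 + 1/3)**2 = (-8/3)**2 = 64/9 ≈ 7.1111)
k*x - 20 = (3/4)*(64/9) - 20 = 16/3 - 20 = -44/3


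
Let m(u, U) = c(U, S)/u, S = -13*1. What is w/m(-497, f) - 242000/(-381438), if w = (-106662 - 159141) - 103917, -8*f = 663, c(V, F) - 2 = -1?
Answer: 35044776574960/190719 ≈ 1.8375e+8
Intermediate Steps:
S = -13
c(V, F) = 1 (c(V, F) = 2 - 1 = 1)
f = -663/8 (f = -⅛*663 = -663/8 ≈ -82.875)
w = -369720 (w = -265803 - 103917 = -369720)
m(u, U) = 1/u
w/m(-497, f) - 242000/(-381438) = -369720/(1/(-497)) - 242000/(-381438) = -369720/(-1/497) - 242000*(-1/381438) = -369720*(-497) + 121000/190719 = 183750840 + 121000/190719 = 35044776574960/190719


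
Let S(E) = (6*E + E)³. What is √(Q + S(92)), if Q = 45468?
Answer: 2*√66783863 ≈ 16344.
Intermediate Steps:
S(E) = 343*E³ (S(E) = (7*E)³ = 343*E³)
√(Q + S(92)) = √(45468 + 343*92³) = √(45468 + 343*778688) = √(45468 + 267089984) = √267135452 = 2*√66783863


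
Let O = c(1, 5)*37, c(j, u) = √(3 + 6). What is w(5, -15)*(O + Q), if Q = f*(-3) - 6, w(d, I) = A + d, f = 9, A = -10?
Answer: -390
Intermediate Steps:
w(d, I) = -10 + d
c(j, u) = 3 (c(j, u) = √9 = 3)
Q = -33 (Q = 9*(-3) - 6 = -27 - 6 = -33)
O = 111 (O = 3*37 = 111)
w(5, -15)*(O + Q) = (-10 + 5)*(111 - 33) = -5*78 = -390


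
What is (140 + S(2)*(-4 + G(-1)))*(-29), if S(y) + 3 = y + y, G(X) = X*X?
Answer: -3973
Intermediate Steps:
G(X) = X**2
S(y) = -3 + 2*y (S(y) = -3 + (y + y) = -3 + 2*y)
(140 + S(2)*(-4 + G(-1)))*(-29) = (140 + (-3 + 2*2)*(-4 + (-1)**2))*(-29) = (140 + (-3 + 4)*(-4 + 1))*(-29) = (140 + 1*(-3))*(-29) = (140 - 3)*(-29) = 137*(-29) = -3973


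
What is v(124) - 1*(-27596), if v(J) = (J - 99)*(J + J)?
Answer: 33796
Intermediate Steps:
v(J) = 2*J*(-99 + J) (v(J) = (-99 + J)*(2*J) = 2*J*(-99 + J))
v(124) - 1*(-27596) = 2*124*(-99 + 124) - 1*(-27596) = 2*124*25 + 27596 = 6200 + 27596 = 33796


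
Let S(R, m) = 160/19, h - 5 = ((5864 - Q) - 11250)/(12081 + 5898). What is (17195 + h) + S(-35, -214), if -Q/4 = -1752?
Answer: 5878178354/341601 ≈ 17208.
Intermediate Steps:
Q = 7008 (Q = -4*(-1752) = 7008)
h = 77501/17979 (h = 5 + ((5864 - 1*7008) - 11250)/(12081 + 5898) = 5 + ((5864 - 7008) - 11250)/17979 = 5 + (-1144 - 11250)*(1/17979) = 5 - 12394*1/17979 = 5 - 12394/17979 = 77501/17979 ≈ 4.3106)
S(R, m) = 160/19 (S(R, m) = 160*(1/19) = 160/19)
(17195 + h) + S(-35, -214) = (17195 + 77501/17979) + 160/19 = 309226406/17979 + 160/19 = 5878178354/341601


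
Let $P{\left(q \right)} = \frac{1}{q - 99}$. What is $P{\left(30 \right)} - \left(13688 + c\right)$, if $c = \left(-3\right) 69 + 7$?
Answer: $- \frac{930673}{69} \approx -13488.0$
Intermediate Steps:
$P{\left(q \right)} = \frac{1}{-99 + q}$
$c = -200$ ($c = -207 + 7 = -200$)
$P{\left(30 \right)} - \left(13688 + c\right) = \frac{1}{-99 + 30} - 13488 = \frac{1}{-69} + \left(-13688 + 200\right) = - \frac{1}{69} - 13488 = - \frac{930673}{69}$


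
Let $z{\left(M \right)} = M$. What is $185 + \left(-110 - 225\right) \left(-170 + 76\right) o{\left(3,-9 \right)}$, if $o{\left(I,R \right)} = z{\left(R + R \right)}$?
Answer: $-566635$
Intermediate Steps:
$o{\left(I,R \right)} = 2 R$ ($o{\left(I,R \right)} = R + R = 2 R$)
$185 + \left(-110 - 225\right) \left(-170 + 76\right) o{\left(3,-9 \right)} = 185 + \left(-110 - 225\right) \left(-170 + 76\right) 2 \left(-9\right) = 185 + \left(-335\right) \left(-94\right) \left(-18\right) = 185 + 31490 \left(-18\right) = 185 - 566820 = -566635$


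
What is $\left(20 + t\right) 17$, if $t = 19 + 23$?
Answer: $1054$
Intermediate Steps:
$t = 42$
$\left(20 + t\right) 17 = \left(20 + 42\right) 17 = 62 \cdot 17 = 1054$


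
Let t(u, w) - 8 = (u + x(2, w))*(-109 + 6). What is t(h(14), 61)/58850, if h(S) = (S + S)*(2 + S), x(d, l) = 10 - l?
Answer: -40883/58850 ≈ -0.69470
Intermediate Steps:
h(S) = 2*S*(2 + S) (h(S) = (2*S)*(2 + S) = 2*S*(2 + S))
t(u, w) = -1022 - 103*u + 103*w (t(u, w) = 8 + (u + (10 - w))*(-109 + 6) = 8 + (10 + u - w)*(-103) = 8 + (-1030 - 103*u + 103*w) = -1022 - 103*u + 103*w)
t(h(14), 61)/58850 = (-1022 - 206*14*(2 + 14) + 103*61)/58850 = (-1022 - 206*14*16 + 6283)*(1/58850) = (-1022 - 103*448 + 6283)*(1/58850) = (-1022 - 46144 + 6283)*(1/58850) = -40883*1/58850 = -40883/58850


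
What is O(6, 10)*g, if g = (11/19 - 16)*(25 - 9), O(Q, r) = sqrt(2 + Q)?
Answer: -9376*sqrt(2)/19 ≈ -697.88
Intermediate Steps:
g = -4688/19 (g = (11*(1/19) - 16)*16 = (11/19 - 16)*16 = -293/19*16 = -4688/19 ≈ -246.74)
O(6, 10)*g = sqrt(2 + 6)*(-4688/19) = sqrt(8)*(-4688/19) = (2*sqrt(2))*(-4688/19) = -9376*sqrt(2)/19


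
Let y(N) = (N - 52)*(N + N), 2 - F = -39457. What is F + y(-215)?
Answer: 154269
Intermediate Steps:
F = 39459 (F = 2 - 1*(-39457) = 2 + 39457 = 39459)
y(N) = 2*N*(-52 + N) (y(N) = (-52 + N)*(2*N) = 2*N*(-52 + N))
F + y(-215) = 39459 + 2*(-215)*(-52 - 215) = 39459 + 2*(-215)*(-267) = 39459 + 114810 = 154269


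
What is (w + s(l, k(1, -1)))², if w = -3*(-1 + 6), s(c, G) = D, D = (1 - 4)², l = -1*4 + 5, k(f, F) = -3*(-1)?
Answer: 36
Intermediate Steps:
k(f, F) = 3
l = 1 (l = -4 + 5 = 1)
D = 9 (D = (-3)² = 9)
s(c, G) = 9
w = -15 (w = -3*5 = -15)
(w + s(l, k(1, -1)))² = (-15 + 9)² = (-6)² = 36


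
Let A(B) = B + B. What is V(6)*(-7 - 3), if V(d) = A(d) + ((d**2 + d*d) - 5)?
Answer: -790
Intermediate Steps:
A(B) = 2*B
V(d) = -5 + 2*d + 2*d**2 (V(d) = 2*d + ((d**2 + d*d) - 5) = 2*d + ((d**2 + d**2) - 5) = 2*d + (2*d**2 - 5) = 2*d + (-5 + 2*d**2) = -5 + 2*d + 2*d**2)
V(6)*(-7 - 3) = (-5 + 2*6 + 2*6**2)*(-7 - 3) = (-5 + 12 + 2*36)*(-10) = (-5 + 12 + 72)*(-10) = 79*(-10) = -790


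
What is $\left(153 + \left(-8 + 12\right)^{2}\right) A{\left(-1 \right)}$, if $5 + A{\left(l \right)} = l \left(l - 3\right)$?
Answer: $-169$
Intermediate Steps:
$A{\left(l \right)} = -5 + l \left(-3 + l\right)$ ($A{\left(l \right)} = -5 + l \left(l - 3\right) = -5 + l \left(-3 + l\right)$)
$\left(153 + \left(-8 + 12\right)^{2}\right) A{\left(-1 \right)} = \left(153 + \left(-8 + 12\right)^{2}\right) \left(-5 + \left(-1\right)^{2} - -3\right) = \left(153 + 4^{2}\right) \left(-5 + 1 + 3\right) = \left(153 + 16\right) \left(-1\right) = 169 \left(-1\right) = -169$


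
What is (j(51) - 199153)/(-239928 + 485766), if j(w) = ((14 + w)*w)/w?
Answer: -99544/122919 ≈ -0.80983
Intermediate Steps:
j(w) = 14 + w (j(w) = (w*(14 + w))/w = 14 + w)
(j(51) - 199153)/(-239928 + 485766) = ((14 + 51) - 199153)/(-239928 + 485766) = (65 - 199153)/245838 = -199088*1/245838 = -99544/122919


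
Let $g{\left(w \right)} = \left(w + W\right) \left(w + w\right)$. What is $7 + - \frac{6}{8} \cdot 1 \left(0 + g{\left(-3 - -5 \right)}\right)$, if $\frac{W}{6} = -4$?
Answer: $73$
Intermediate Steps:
$W = -24$ ($W = 6 \left(-4\right) = -24$)
$g{\left(w \right)} = 2 w \left(-24 + w\right)$ ($g{\left(w \right)} = \left(w - 24\right) \left(w + w\right) = \left(-24 + w\right) 2 w = 2 w \left(-24 + w\right)$)
$7 + - \frac{6}{8} \cdot 1 \left(0 + g{\left(-3 - -5 \right)}\right) = 7 + - \frac{6}{8} \cdot 1 \left(0 + 2 \left(-3 - -5\right) \left(-24 - -2\right)\right) = 7 + \left(-6\right) \frac{1}{8} \cdot 1 \left(0 + 2 \left(-3 + 5\right) \left(-24 + \left(-3 + 5\right)\right)\right) = 7 - \frac{3 \cdot 1 \left(0 + 2 \cdot 2 \left(-24 + 2\right)\right)}{4} = 7 - \frac{3 \cdot 1 \left(0 + 2 \cdot 2 \left(-22\right)\right)}{4} = 7 - \frac{3 \cdot 1 \left(0 - 88\right)}{4} = 7 - \frac{3 \cdot 1 \left(-88\right)}{4} = 7 - -66 = 7 + 66 = 73$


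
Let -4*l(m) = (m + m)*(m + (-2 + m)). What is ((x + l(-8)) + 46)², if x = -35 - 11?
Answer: 5184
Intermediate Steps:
l(m) = -m*(-2 + 2*m)/2 (l(m) = -(m + m)*(m + (-2 + m))/4 = -2*m*(-2 + 2*m)/4 = -m*(-2 + 2*m)/2)
x = -46
((x + l(-8)) + 46)² = ((-46 - 8*(1 - 1*(-8))) + 46)² = ((-46 - 8*(1 + 8)) + 46)² = ((-46 - 8*9) + 46)² = ((-46 - 72) + 46)² = (-118 + 46)² = (-72)² = 5184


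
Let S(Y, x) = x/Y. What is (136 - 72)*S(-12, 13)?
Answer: -208/3 ≈ -69.333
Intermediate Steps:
(136 - 72)*S(-12, 13) = (136 - 72)*(13/(-12)) = 64*(13*(-1/12)) = 64*(-13/12) = -208/3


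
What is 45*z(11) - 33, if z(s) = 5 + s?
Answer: 687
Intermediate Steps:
45*z(11) - 33 = 45*(5 + 11) - 33 = 45*16 - 33 = 720 - 33 = 687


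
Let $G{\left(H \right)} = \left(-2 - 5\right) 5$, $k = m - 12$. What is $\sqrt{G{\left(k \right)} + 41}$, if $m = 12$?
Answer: $\sqrt{6} \approx 2.4495$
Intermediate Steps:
$k = 0$ ($k = 12 - 12 = 0$)
$G{\left(H \right)} = -35$ ($G{\left(H \right)} = \left(-7\right) 5 = -35$)
$\sqrt{G{\left(k \right)} + 41} = \sqrt{-35 + 41} = \sqrt{6}$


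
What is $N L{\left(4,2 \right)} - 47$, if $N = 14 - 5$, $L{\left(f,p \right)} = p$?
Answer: $-29$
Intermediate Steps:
$N = 9$
$N L{\left(4,2 \right)} - 47 = 9 \cdot 2 - 47 = 18 - 47 = -29$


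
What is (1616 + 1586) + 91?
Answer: 3293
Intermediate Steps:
(1616 + 1586) + 91 = 3202 + 91 = 3293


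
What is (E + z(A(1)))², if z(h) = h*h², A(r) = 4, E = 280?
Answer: 118336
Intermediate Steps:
z(h) = h³
(E + z(A(1)))² = (280 + 4³)² = (280 + 64)² = 344² = 118336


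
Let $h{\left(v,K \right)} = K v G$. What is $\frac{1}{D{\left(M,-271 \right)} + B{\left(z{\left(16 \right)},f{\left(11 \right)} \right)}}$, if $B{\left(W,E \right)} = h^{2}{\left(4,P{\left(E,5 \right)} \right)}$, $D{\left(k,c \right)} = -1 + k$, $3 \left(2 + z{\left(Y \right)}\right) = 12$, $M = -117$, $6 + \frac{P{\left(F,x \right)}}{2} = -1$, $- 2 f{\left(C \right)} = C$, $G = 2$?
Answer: $\frac{1}{12426} \approx 8.0476 \cdot 10^{-5}$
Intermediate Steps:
$f{\left(C \right)} = - \frac{C}{2}$
$P{\left(F,x \right)} = -14$ ($P{\left(F,x \right)} = -12 + 2 \left(-1\right) = -12 - 2 = -14$)
$h{\left(v,K \right)} = 2 K v$ ($h{\left(v,K \right)} = K v 2 = 2 K v$)
$z{\left(Y \right)} = 2$ ($z{\left(Y \right)} = -2 + \frac{1}{3} \cdot 12 = -2 + 4 = 2$)
$B{\left(W,E \right)} = 12544$ ($B{\left(W,E \right)} = \left(2 \left(-14\right) 4\right)^{2} = \left(-112\right)^{2} = 12544$)
$\frac{1}{D{\left(M,-271 \right)} + B{\left(z{\left(16 \right)},f{\left(11 \right)} \right)}} = \frac{1}{\left(-1 - 117\right) + 12544} = \frac{1}{-118 + 12544} = \frac{1}{12426}$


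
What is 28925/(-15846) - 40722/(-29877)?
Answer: -72970471/157810314 ≈ -0.46239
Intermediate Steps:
28925/(-15846) - 40722/(-29877) = 28925*(-1/15846) - 40722*(-1/29877) = -28925/15846 + 13574/9959 = -72970471/157810314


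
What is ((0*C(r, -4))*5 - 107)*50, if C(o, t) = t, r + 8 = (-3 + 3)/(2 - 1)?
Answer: -5350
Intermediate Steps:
r = -8 (r = -8 + (-3 + 3)/(2 - 1) = -8 + 0/1 = -8 + 0*1 = -8 + 0 = -8)
((0*C(r, -4))*5 - 107)*50 = ((0*(-4))*5 - 107)*50 = (0*5 - 107)*50 = (0 - 107)*50 = -107*50 = -5350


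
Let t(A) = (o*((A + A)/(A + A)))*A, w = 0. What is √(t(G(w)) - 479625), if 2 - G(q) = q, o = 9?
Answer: I*√479607 ≈ 692.54*I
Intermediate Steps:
G(q) = 2 - q
t(A) = 9*A (t(A) = (9*((A + A)/(A + A)))*A = (9*((2*A)/((2*A))))*A = (9*((2*A)*(1/(2*A))))*A = (9*1)*A = 9*A)
√(t(G(w)) - 479625) = √(9*(2 - 1*0) - 479625) = √(9*(2 + 0) - 479625) = √(9*2 - 479625) = √(18 - 479625) = √(-479607) = I*√479607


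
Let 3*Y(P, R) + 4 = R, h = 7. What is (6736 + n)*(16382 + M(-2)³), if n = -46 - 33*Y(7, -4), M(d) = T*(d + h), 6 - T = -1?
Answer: 401643946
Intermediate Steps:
T = 7 (T = 6 - 1*(-1) = 6 + 1 = 7)
Y(P, R) = -4/3 + R/3
M(d) = 49 + 7*d (M(d) = 7*(d + 7) = 7*(7 + d) = 49 + 7*d)
n = 42 (n = -46 - 33*(-4/3 + (⅓)*(-4)) = -46 - 33*(-4/3 - 4/3) = -46 - 33*(-8/3) = -46 + 88 = 42)
(6736 + n)*(16382 + M(-2)³) = (6736 + 42)*(16382 + (49 + 7*(-2))³) = 6778*(16382 + (49 - 14)³) = 6778*(16382 + 35³) = 6778*(16382 + 42875) = 6778*59257 = 401643946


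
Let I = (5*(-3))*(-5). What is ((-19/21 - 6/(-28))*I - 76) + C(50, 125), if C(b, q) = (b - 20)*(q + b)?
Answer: 71711/14 ≈ 5122.2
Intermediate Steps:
C(b, q) = (-20 + b)*(b + q)
I = 75 (I = -15*(-5) = 75)
((-19/21 - 6/(-28))*I - 76) + C(50, 125) = ((-19/21 - 6/(-28))*75 - 76) + (50² - 20*50 - 20*125 + 50*125) = ((-19*1/21 - 6*(-1/28))*75 - 76) + (2500 - 1000 - 2500 + 6250) = ((-19/21 + 3/14)*75 - 76) + 5250 = (-29/42*75 - 76) + 5250 = (-725/14 - 76) + 5250 = -1789/14 + 5250 = 71711/14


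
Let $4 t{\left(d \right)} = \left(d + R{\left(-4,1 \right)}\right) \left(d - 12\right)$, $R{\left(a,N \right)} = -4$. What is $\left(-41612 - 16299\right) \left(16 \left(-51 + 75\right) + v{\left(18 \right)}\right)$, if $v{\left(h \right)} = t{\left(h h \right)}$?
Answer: $-1467696384$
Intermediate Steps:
$t{\left(d \right)} = \frac{\left(-12 + d\right) \left(-4 + d\right)}{4}$ ($t{\left(d \right)} = \frac{\left(d - 4\right) \left(d - 12\right)}{4} = \frac{\left(-4 + d\right) \left(-12 + d\right)}{4} = \frac{\left(-12 + d\right) \left(-4 + d\right)}{4}$)
$v{\left(h \right)} = 12 - 4 h^{2} + \frac{h^{4}}{4}$ ($v{\left(h \right)} = 12 - 4 h h + \frac{\left(h h\right)^{2}}{4} = 12 - 4 h^{2} + \frac{\left(h^{2}\right)^{2}}{4} = 12 - 4 h^{2} + \frac{h^{4}}{4}$)
$\left(-41612 - 16299\right) \left(16 \left(-51 + 75\right) + v{\left(18 \right)}\right) = \left(-41612 - 16299\right) \left(16 \left(-51 + 75\right) + \left(12 - 4 \cdot 18^{2} + \frac{18^{4}}{4}\right)\right) = - 57911 \left(16 \cdot 24 + \left(12 - 1296 + \frac{1}{4} \cdot 104976\right)\right) = - 57911 \left(384 + \left(12 - 1296 + 26244\right)\right) = - 57911 \left(384 + 24960\right) = \left(-57911\right) 25344 = -1467696384$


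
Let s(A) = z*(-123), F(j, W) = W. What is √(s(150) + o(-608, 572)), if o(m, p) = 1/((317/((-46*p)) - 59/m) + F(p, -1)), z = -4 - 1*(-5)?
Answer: I*√415462492075243/1829753 ≈ 11.14*I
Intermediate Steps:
z = 1 (z = -4 + 5 = 1)
o(m, p) = 1/(-1 - 59/m - 317/(46*p)) (o(m, p) = 1/((317/((-46*p)) - 59/m) - 1) = 1/((317*(-1/(46*p)) - 59/m) - 1) = 1/((-317/(46*p) - 59/m) - 1) = 1/((-59/m - 317/(46*p)) - 1) = 1/(-1 - 59/m - 317/(46*p)))
s(A) = -123 (s(A) = 1*(-123) = -123)
√(s(150) + o(-608, 572)) = √(-123 - 46*(-608)*572/(317*(-608) + 2714*572 + 46*(-608)*572)) = √(-123 - 46*(-608)*572/(-192736 + 1552408 - 15997696)) = √(-123 - 46*(-608)*572/(-14638024)) = √(-123 - 46*(-608)*572*(-1/14638024)) = √(-123 - 1999712/1829753) = √(-227059331/1829753) = I*√415462492075243/1829753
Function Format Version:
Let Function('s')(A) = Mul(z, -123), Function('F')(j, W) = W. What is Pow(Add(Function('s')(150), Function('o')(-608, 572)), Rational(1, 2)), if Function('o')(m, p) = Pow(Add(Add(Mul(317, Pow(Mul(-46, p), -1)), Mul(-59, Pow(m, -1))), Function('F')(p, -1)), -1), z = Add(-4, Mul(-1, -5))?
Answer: Mul(Rational(1, 1829753), I, Pow(415462492075243, Rational(1, 2))) ≈ Mul(11.140, I)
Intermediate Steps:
z = 1 (z = Add(-4, 5) = 1)
Function('o')(m, p) = Pow(Add(-1, Mul(-59, Pow(m, -1)), Mul(Rational(-317, 46), Pow(p, -1))), -1) (Function('o')(m, p) = Pow(Add(Add(Mul(317, Pow(Mul(-46, p), -1)), Mul(-59, Pow(m, -1))), -1), -1) = Pow(Add(Add(Mul(317, Mul(Rational(-1, 46), Pow(p, -1))), Mul(-59, Pow(m, -1))), -1), -1) = Pow(Add(Add(Mul(Rational(-317, 46), Pow(p, -1)), Mul(-59, Pow(m, -1))), -1), -1) = Pow(Add(Add(Mul(-59, Pow(m, -1)), Mul(Rational(-317, 46), Pow(p, -1))), -1), -1) = Pow(Add(-1, Mul(-59, Pow(m, -1)), Mul(Rational(-317, 46), Pow(p, -1))), -1))
Function('s')(A) = -123 (Function('s')(A) = Mul(1, -123) = -123)
Pow(Add(Function('s')(150), Function('o')(-608, 572)), Rational(1, 2)) = Pow(Add(-123, Mul(-46, -608, 572, Pow(Add(Mul(317, -608), Mul(2714, 572), Mul(46, -608, 572)), -1))), Rational(1, 2)) = Pow(Add(-123, Mul(-46, -608, 572, Pow(Add(-192736, 1552408, -15997696), -1))), Rational(1, 2)) = Pow(Add(-123, Mul(-46, -608, 572, Pow(-14638024, -1))), Rational(1, 2)) = Pow(Add(-123, Mul(-46, -608, 572, Rational(-1, 14638024))), Rational(1, 2)) = Pow(Add(-123, Rational(-1999712, 1829753)), Rational(1, 2)) = Pow(Rational(-227059331, 1829753), Rational(1, 2)) = Mul(Rational(1, 1829753), I, Pow(415462492075243, Rational(1, 2)))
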